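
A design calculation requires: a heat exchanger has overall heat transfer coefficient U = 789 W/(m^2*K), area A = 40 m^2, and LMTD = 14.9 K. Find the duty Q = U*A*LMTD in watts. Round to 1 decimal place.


Q = U * A * LMTD
Q = 789 * 40 * 14.9
Q = 470244.0 W


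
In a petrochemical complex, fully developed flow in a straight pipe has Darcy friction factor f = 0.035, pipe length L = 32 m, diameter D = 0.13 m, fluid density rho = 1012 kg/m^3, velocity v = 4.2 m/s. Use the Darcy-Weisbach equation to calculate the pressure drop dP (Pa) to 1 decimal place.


dP = f * (L/D) * (rho*v^2/2)
dP = 0.035 * (32/0.13) * (1012*4.2^2/2)
L/D = 246.15384615
rho*v^2/2 = 1012*17.64/2 = 8925.84
dP = 0.035 * 246.15384615 * 8925.84
dP = 76899.5 Pa


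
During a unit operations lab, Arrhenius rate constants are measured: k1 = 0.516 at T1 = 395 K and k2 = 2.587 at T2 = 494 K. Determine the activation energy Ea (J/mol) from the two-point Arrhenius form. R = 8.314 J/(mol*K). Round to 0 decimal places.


Ea = R * ln(k2/k1) / (1/T1 - 1/T2)
ln(k2/k1) = ln(2.587/0.516) = 1.6121474
1/T1 - 1/T2 = 1/395 - 1/494 = 0.000507354072
Ea = 8.314 * 1.6121474 / 0.000507354072
Ea = 26418 J/mol


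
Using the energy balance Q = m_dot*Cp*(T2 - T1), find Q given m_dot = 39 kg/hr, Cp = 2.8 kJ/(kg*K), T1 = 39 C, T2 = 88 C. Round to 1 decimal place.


Q = m_dot * Cp * (T2 - T1)
Q = 39 * 2.8 * (88 - 39)
Q = 39 * 2.8 * 49
Q = 5350.8 kJ/hr


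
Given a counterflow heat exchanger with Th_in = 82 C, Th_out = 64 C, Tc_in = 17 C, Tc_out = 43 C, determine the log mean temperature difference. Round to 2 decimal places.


dT1 = Th_in - Tc_out = 82 - 43 = 39
dT2 = Th_out - Tc_in = 64 - 17 = 47
LMTD = (dT1 - dT2) / ln(dT1/dT2)
LMTD = (39 - 47) / ln(39/47)
LMTD = 42.88 K


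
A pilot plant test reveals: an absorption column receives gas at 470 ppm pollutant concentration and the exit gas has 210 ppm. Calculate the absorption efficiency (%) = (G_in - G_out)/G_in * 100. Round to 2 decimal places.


Efficiency = (G_in - G_out) / G_in * 100%
Efficiency = (470 - 210) / 470 * 100
Efficiency = 260 / 470 * 100
Efficiency = 55.32%


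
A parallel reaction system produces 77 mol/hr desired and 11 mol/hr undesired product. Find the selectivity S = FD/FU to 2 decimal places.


S = desired product rate / undesired product rate
S = 77 / 11
S = 7.00


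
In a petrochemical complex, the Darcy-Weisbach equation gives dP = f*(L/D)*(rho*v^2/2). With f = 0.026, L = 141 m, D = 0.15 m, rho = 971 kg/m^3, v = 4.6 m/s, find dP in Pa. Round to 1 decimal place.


dP = f * (L/D) * (rho*v^2/2)
dP = 0.026 * (141/0.15) * (971*4.6^2/2)
L/D = 940.0
rho*v^2/2 = 971*21.16/2 = 10273.18
dP = 0.026 * 940.0 * 10273.18
dP = 251076.5 Pa


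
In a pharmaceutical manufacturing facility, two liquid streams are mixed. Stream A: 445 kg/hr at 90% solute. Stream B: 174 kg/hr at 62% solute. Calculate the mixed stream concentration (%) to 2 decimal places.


Mass balance on solute: F1*x1 + F2*x2 = F3*x3
F3 = F1 + F2 = 445 + 174 = 619 kg/hr
x3 = (F1*x1 + F2*x2)/F3
x3 = (445*0.9 + 174*0.62) / 619
x3 = 82.13%


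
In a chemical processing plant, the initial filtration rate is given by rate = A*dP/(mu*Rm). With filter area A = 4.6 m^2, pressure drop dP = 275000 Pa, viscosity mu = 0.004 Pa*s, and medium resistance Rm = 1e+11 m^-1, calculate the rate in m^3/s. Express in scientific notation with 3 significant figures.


rate = A * dP / (mu * Rm)
rate = 4.6 * 275000 / (0.004 * 1e+11)
rate = 1265000.0 / 4.000e+08
rate = 3.16e-03 m^3/s


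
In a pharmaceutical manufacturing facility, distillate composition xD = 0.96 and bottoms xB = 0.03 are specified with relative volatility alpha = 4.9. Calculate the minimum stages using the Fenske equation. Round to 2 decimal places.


N_min = ln((xD*(1-xB))/(xB*(1-xD))) / ln(alpha)
Numerator inside ln: 0.9312 / 0.0012 = 776.0
ln(776.0) = 6.654153
ln(alpha) = ln(4.9) = 1.589235
N_min = 6.654153 / 1.589235 = 4.19


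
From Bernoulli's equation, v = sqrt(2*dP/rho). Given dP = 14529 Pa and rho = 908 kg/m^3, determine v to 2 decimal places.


v = sqrt(2*dP/rho)
v = sqrt(2*14529/908)
v = sqrt(32.002203)
v = 5.66 m/s


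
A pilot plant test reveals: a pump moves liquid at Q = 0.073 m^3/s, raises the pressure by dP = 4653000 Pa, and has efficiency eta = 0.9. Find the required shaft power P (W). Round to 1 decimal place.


P = Q * dP / eta
P = 0.073 * 4653000 / 0.9
P = 339669.0 / 0.9
P = 377410.0 W


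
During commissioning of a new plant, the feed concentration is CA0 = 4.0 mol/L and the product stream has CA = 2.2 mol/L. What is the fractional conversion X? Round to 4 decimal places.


X = (CA0 - CA) / CA0
X = (4.0 - 2.2) / 4.0
X = 1.8 / 4.0
X = 0.4500


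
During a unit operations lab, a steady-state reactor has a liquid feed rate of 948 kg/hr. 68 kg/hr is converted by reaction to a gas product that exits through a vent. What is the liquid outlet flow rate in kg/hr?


Steady-state mass balance on the main outlet: F_out = F_in - F_removed
F_out = 948 - 68
F_out = 880 kg/hr


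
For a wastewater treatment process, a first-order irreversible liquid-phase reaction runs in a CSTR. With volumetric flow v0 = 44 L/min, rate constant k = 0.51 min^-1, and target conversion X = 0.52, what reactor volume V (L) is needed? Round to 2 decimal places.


V = v0 * X / (k * (1 - X))
V = 44 * 0.52 / (0.51 * (1 - 0.52))
V = 22.88 / (0.51 * 0.48)
V = 22.88 / 0.2448
V = 93.46 L


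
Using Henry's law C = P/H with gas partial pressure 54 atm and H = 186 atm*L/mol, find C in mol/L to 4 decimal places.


C = P / H
C = 54 / 186
C = 0.2903 mol/L


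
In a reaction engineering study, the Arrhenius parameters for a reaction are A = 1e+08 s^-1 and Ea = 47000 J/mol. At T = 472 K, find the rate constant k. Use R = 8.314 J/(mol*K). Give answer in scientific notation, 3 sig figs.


k = A * exp(-Ea/(R*T))
k = 1e+08 * exp(-47000 / (8.314 * 472))
k = 1e+08 * exp(-11.976939)
k = 6.29e+02


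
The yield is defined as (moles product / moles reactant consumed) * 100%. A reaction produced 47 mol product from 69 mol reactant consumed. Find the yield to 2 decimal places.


Yield = (moles product / moles consumed) * 100%
Yield = (47 / 69) * 100
Yield = 0.6812 * 100
Yield = 68.12%


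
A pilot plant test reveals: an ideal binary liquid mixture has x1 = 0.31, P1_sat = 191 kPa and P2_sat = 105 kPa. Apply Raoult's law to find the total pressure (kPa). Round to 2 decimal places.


P = x1*P1_sat + x2*P2_sat
x2 = 1 - x1 = 1 - 0.31 = 0.69
P = 0.31*191 + 0.69*105
P = 59.21 + 72.45
P = 131.66 kPa


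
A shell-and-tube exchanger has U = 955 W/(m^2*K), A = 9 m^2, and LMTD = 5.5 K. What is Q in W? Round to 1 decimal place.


Q = U * A * LMTD
Q = 955 * 9 * 5.5
Q = 47272.5 W


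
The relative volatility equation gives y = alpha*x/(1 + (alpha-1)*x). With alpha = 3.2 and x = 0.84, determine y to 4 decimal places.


y = alpha*x / (1 + (alpha-1)*x)
y = 3.2*0.84 / (1 + (3.2-1)*0.84)
y = 2.688 / (1 + 1.848)
y = 2.688 / 2.848
y = 0.9438


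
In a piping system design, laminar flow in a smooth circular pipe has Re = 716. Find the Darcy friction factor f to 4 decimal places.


f = 64 / Re
f = 64 / 716
f = 0.0894


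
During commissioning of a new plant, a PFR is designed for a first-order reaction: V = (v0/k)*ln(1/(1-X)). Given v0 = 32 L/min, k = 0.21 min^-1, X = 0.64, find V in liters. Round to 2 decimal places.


V = (v0/k) * ln(1/(1-X))
V = (32/0.21) * ln(1/(1-0.64))
V = 152.380952 * ln(2.777778)
V = 152.380952 * 1.021651
V = 155.68 L


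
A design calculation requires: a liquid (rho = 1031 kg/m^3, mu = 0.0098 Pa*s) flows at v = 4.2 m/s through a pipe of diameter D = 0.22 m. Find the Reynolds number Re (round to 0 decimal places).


Re = rho * v * D / mu
Re = 1031 * 4.2 * 0.22 / 0.0098
Re = 952.644 / 0.0098
Re = 97209


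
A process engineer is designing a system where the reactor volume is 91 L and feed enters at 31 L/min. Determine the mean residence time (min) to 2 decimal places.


tau = V / v0
tau = 91 / 31
tau = 2.94 min


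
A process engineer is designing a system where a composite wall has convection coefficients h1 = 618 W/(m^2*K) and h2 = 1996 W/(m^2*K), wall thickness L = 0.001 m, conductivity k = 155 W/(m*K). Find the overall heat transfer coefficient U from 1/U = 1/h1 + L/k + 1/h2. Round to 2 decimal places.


1/U = 1/h1 + L/k + 1/h2
1/U = 1/618 + 0.001/155 + 1/1996
1/U = 0.001618123 + 6.4516e-06 + 0.000501002
1/U = 0.0021255766
U = 470.46 W/(m^2*K)


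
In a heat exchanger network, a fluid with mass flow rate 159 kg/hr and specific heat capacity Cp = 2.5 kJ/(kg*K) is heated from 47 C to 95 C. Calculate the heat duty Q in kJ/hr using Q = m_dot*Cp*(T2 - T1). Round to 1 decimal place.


Q = m_dot * Cp * (T2 - T1)
Q = 159 * 2.5 * (95 - 47)
Q = 159 * 2.5 * 48
Q = 19080.0 kJ/hr


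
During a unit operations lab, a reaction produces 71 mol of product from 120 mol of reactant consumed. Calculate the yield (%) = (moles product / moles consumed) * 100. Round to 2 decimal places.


Yield = (moles product / moles consumed) * 100%
Yield = (71 / 120) * 100
Yield = 0.5917 * 100
Yield = 59.17%


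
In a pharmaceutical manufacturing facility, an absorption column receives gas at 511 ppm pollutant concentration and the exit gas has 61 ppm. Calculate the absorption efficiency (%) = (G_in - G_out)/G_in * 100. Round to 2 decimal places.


Efficiency = (G_in - G_out) / G_in * 100%
Efficiency = (511 - 61) / 511 * 100
Efficiency = 450 / 511 * 100
Efficiency = 88.06%


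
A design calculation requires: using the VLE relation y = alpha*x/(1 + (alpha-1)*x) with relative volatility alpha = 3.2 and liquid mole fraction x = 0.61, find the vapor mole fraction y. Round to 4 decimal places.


y = alpha*x / (1 + (alpha-1)*x)
y = 3.2*0.61 / (1 + (3.2-1)*0.61)
y = 1.952 / (1 + 1.342)
y = 1.952 / 2.342
y = 0.8335


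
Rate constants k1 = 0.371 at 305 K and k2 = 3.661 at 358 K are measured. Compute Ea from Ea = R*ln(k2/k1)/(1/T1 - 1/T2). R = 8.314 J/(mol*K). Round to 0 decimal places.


Ea = R * ln(k2/k1) / (1/T1 - 1/T2)
ln(k2/k1) = ln(3.661/0.371) = 2.2892896
1/T1 - 1/T2 = 1/305 - 1/358 = 0.000485392435
Ea = 8.314 * 2.2892896 / 0.000485392435
Ea = 39212 J/mol


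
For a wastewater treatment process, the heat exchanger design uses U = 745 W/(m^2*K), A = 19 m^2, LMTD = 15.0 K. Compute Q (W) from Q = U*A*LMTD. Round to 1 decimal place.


Q = U * A * LMTD
Q = 745 * 19 * 15.0
Q = 212325.0 W


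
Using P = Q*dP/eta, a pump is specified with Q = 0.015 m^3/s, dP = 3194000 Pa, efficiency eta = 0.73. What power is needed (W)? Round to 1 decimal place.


P = Q * dP / eta
P = 0.015 * 3194000 / 0.73
P = 47910.0 / 0.73
P = 65630.1 W


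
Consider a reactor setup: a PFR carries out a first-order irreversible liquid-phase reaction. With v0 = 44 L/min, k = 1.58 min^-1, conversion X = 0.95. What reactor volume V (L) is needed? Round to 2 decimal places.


V = (v0/k) * ln(1/(1-X))
V = (44/1.58) * ln(1/(1-0.95))
V = 27.848101 * ln(20.0)
V = 27.848101 * 2.995732
V = 83.43 L


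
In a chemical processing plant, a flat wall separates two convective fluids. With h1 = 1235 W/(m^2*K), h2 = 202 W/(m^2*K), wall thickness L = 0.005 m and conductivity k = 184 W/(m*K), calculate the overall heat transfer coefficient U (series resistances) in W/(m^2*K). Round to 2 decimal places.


1/U = 1/h1 + L/k + 1/h2
1/U = 1/1235 + 0.005/184 + 1/202
1/U = 0.0008097166 + 2.71739e-05 + 0.004950495
1/U = 0.0057873855
U = 172.79 W/(m^2*K)


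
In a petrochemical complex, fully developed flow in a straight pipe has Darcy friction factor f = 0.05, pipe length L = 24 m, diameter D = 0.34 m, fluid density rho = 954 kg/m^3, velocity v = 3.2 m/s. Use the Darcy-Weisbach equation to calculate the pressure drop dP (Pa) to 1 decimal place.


dP = f * (L/D) * (rho*v^2/2)
dP = 0.05 * (24/0.34) * (954*3.2^2/2)
L/D = 70.58823529
rho*v^2/2 = 954*10.24/2 = 4884.48
dP = 0.05 * 70.58823529 * 4884.48
dP = 17239.3 Pa


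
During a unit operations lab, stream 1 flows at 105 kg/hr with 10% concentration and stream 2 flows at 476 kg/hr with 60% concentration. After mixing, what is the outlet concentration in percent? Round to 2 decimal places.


Mass balance on solute: F1*x1 + F2*x2 = F3*x3
F3 = F1 + F2 = 105 + 476 = 581 kg/hr
x3 = (F1*x1 + F2*x2)/F3
x3 = (105*0.1 + 476*0.6) / 581
x3 = 50.96%


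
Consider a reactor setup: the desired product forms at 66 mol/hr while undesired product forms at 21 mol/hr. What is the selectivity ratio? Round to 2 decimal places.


S = desired product rate / undesired product rate
S = 66 / 21
S = 3.14


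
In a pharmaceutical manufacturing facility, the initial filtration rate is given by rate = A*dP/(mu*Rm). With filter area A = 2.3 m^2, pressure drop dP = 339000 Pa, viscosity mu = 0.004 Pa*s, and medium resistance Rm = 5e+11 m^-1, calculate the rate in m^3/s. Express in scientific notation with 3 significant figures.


rate = A * dP / (mu * Rm)
rate = 2.3 * 339000 / (0.004 * 5e+11)
rate = 779700.0 / 2.000e+09
rate = 3.90e-04 m^3/s


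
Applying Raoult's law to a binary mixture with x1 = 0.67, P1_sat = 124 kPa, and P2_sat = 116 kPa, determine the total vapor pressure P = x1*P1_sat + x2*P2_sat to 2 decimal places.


P = x1*P1_sat + x2*P2_sat
x2 = 1 - x1 = 1 - 0.67 = 0.33
P = 0.67*124 + 0.33*116
P = 83.08 + 38.28
P = 121.36 kPa


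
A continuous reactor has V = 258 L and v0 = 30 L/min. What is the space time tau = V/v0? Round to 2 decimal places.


tau = V / v0
tau = 258 / 30
tau = 8.60 min


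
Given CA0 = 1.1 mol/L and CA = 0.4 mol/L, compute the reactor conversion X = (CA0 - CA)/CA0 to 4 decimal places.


X = (CA0 - CA) / CA0
X = (1.1 - 0.4) / 1.1
X = 0.7 / 1.1
X = 0.6364


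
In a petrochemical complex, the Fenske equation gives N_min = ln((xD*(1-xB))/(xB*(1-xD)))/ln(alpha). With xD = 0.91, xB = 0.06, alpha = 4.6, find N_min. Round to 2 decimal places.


N_min = ln((xD*(1-xB))/(xB*(1-xD))) / ln(alpha)
Numerator inside ln: 0.8554 / 0.0054 = 158.407407
ln(158.407407) = 5.06517
ln(alpha) = ln(4.6) = 1.526056
N_min = 5.06517 / 1.526056 = 3.32


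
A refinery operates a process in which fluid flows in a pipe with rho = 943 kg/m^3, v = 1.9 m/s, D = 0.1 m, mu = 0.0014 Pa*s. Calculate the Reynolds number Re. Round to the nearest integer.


Re = rho * v * D / mu
Re = 943 * 1.9 * 0.1 / 0.0014
Re = 179.17 / 0.0014
Re = 127979


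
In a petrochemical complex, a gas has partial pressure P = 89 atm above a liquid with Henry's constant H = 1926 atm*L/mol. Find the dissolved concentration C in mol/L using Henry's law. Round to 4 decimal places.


C = P / H
C = 89 / 1926
C = 0.0462 mol/L


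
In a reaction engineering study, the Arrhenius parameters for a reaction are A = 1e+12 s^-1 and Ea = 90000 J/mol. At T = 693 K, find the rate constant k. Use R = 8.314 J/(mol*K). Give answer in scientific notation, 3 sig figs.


k = A * exp(-Ea/(R*T))
k = 1e+12 * exp(-90000 / (8.314 * 693))
k = 1e+12 * exp(-15.620656)
k = 1.64e+05


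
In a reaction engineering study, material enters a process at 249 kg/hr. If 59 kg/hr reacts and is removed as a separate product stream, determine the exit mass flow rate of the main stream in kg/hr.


Steady-state mass balance on the main outlet: F_out = F_in - F_removed
F_out = 249 - 59
F_out = 190 kg/hr


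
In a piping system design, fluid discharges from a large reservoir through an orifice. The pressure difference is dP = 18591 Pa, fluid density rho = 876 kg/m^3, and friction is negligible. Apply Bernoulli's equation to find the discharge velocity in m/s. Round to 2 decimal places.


v = sqrt(2*dP/rho)
v = sqrt(2*18591/876)
v = sqrt(42.445205)
v = 6.51 m/s


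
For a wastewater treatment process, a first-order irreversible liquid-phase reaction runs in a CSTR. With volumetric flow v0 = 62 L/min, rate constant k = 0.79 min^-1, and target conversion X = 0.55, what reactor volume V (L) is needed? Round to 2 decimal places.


V = v0 * X / (k * (1 - X))
V = 62 * 0.55 / (0.79 * (1 - 0.55))
V = 34.1 / (0.79 * 0.45)
V = 34.1 / 0.3555
V = 95.92 L


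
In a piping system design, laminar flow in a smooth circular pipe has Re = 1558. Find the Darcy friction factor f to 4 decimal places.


f = 64 / Re
f = 64 / 1558
f = 0.0411


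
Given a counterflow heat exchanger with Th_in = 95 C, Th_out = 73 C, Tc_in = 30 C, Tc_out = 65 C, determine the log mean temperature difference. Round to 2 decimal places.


dT1 = Th_in - Tc_out = 95 - 65 = 30
dT2 = Th_out - Tc_in = 73 - 30 = 43
LMTD = (dT1 - dT2) / ln(dT1/dT2)
LMTD = (30 - 43) / ln(30/43)
LMTD = 36.11 K


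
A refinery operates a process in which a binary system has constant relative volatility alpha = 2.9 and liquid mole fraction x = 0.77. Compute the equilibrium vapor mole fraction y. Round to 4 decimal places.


y = alpha*x / (1 + (alpha-1)*x)
y = 2.9*0.77 / (1 + (2.9-1)*0.77)
y = 2.233 / (1 + 1.463)
y = 2.233 / 2.463
y = 0.9066


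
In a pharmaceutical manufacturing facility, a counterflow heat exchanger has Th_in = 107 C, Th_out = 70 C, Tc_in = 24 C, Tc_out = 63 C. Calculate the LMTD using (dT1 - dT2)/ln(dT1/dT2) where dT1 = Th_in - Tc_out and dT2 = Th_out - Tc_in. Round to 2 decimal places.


dT1 = Th_in - Tc_out = 107 - 63 = 44
dT2 = Th_out - Tc_in = 70 - 24 = 46
LMTD = (dT1 - dT2) / ln(dT1/dT2)
LMTD = (44 - 46) / ln(44/46)
LMTD = 44.99 K


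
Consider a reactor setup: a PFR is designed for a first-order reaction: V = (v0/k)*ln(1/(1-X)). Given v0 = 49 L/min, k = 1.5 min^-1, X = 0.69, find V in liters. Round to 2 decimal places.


V = (v0/k) * ln(1/(1-X))
V = (49/1.5) * ln(1/(1-0.69))
V = 32.666667 * ln(3.225806)
V = 32.666667 * 1.171183
V = 38.26 L


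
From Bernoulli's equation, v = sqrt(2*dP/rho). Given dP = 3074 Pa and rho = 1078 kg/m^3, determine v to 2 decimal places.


v = sqrt(2*dP/rho)
v = sqrt(2*3074/1078)
v = sqrt(5.703154)
v = 2.39 m/s


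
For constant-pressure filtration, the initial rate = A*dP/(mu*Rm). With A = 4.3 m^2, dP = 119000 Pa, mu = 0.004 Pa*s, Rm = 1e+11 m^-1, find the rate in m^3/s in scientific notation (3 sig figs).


rate = A * dP / (mu * Rm)
rate = 4.3 * 119000 / (0.004 * 1e+11)
rate = 511700.0 / 4.000e+08
rate = 1.28e-03 m^3/s


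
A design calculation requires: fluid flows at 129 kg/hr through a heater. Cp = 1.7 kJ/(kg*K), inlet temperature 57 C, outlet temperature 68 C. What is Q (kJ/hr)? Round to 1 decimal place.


Q = m_dot * Cp * (T2 - T1)
Q = 129 * 1.7 * (68 - 57)
Q = 129 * 1.7 * 11
Q = 2412.3 kJ/hr


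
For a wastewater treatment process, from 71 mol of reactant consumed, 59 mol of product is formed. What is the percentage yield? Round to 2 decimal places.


Yield = (moles product / moles consumed) * 100%
Yield = (59 / 71) * 100
Yield = 0.831 * 100
Yield = 83.10%


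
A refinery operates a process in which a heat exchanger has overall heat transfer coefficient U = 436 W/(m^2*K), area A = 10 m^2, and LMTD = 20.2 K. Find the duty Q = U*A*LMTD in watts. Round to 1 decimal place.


Q = U * A * LMTD
Q = 436 * 10 * 20.2
Q = 88072.0 W


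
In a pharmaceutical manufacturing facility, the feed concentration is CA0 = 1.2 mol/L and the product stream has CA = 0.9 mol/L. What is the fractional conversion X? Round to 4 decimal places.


X = (CA0 - CA) / CA0
X = (1.2 - 0.9) / 1.2
X = 0.3 / 1.2
X = 0.2500


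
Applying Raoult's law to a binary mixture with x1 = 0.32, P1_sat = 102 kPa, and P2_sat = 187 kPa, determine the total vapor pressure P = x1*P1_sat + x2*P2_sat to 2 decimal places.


P = x1*P1_sat + x2*P2_sat
x2 = 1 - x1 = 1 - 0.32 = 0.68
P = 0.32*102 + 0.68*187
P = 32.64 + 127.16
P = 159.80 kPa


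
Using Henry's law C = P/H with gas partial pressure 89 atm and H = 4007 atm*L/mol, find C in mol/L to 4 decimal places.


C = P / H
C = 89 / 4007
C = 0.0222 mol/L


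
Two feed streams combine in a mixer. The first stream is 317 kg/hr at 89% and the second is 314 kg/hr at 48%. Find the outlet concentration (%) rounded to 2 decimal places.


Mass balance on solute: F1*x1 + F2*x2 = F3*x3
F3 = F1 + F2 = 317 + 314 = 631 kg/hr
x3 = (F1*x1 + F2*x2)/F3
x3 = (317*0.89 + 314*0.48) / 631
x3 = 68.60%


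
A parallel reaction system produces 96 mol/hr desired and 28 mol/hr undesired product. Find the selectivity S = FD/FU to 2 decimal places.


S = desired product rate / undesired product rate
S = 96 / 28
S = 3.43


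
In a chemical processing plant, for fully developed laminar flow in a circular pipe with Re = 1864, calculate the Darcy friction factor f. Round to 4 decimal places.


f = 64 / Re
f = 64 / 1864
f = 0.0343


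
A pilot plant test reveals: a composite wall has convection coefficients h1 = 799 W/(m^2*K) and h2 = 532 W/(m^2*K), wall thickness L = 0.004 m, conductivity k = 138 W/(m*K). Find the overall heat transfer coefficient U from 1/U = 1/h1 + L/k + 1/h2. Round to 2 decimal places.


1/U = 1/h1 + L/k + 1/h2
1/U = 1/799 + 0.004/138 + 1/532
1/U = 0.0012515645 + 2.89855e-05 + 0.0018796992
1/U = 0.0031602492
U = 316.43 W/(m^2*K)


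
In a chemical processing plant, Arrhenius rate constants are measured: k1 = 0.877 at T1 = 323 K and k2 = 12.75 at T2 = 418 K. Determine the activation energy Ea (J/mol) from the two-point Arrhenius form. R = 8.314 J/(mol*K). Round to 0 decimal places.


Ea = R * ln(k2/k1) / (1/T1 - 1/T2)
ln(k2/k1) = ln(12.75/0.877) = 2.6767796
1/T1 - 1/T2 = 1/323 - 1/418 = 0.000703630735
Ea = 8.314 * 2.6767796 / 0.000703630735
Ea = 31628 J/mol


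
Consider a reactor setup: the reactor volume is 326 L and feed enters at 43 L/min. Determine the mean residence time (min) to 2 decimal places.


tau = V / v0
tau = 326 / 43
tau = 7.58 min


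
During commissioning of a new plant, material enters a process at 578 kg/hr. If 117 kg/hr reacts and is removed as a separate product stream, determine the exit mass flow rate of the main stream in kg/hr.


Steady-state mass balance on the main outlet: F_out = F_in - F_removed
F_out = 578 - 117
F_out = 461 kg/hr


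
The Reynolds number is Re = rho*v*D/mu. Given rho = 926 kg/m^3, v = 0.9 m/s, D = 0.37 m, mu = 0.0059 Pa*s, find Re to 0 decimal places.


Re = rho * v * D / mu
Re = 926 * 0.9 * 0.37 / 0.0059
Re = 308.358 / 0.0059
Re = 52264


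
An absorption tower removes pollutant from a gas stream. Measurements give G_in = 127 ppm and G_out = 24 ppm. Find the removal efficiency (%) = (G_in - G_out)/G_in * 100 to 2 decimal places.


Efficiency = (G_in - G_out) / G_in * 100%
Efficiency = (127 - 24) / 127 * 100
Efficiency = 103 / 127 * 100
Efficiency = 81.10%


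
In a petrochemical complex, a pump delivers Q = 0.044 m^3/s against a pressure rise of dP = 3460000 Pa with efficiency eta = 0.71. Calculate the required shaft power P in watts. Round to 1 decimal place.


P = Q * dP / eta
P = 0.044 * 3460000 / 0.71
P = 152240.0 / 0.71
P = 214422.5 W


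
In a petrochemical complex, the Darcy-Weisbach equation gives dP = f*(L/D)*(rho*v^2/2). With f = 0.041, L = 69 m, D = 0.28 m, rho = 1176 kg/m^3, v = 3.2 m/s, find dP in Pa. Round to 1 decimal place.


dP = f * (L/D) * (rho*v^2/2)
dP = 0.041 * (69/0.28) * (1176*3.2^2/2)
L/D = 246.42857143
rho*v^2/2 = 1176*10.24/2 = 6021.12
dP = 0.041 * 246.42857143 * 6021.12
dP = 60834.8 Pa


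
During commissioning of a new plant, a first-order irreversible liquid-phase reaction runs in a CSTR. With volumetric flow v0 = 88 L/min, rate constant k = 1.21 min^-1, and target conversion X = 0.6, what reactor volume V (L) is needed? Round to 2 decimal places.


V = v0 * X / (k * (1 - X))
V = 88 * 0.6 / (1.21 * (1 - 0.6))
V = 52.8 / (1.21 * 0.4)
V = 52.8 / 0.484
V = 109.09 L


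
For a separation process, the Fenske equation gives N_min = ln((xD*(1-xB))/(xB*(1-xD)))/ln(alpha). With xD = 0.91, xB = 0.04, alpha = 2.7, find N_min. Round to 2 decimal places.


N_min = ln((xD*(1-xB))/(xB*(1-xD))) / ln(alpha)
Numerator inside ln: 0.8736 / 0.0036 = 242.666667
ln(242.666667) = 5.491689
ln(alpha) = ln(2.7) = 0.993252
N_min = 5.491689 / 0.993252 = 5.53


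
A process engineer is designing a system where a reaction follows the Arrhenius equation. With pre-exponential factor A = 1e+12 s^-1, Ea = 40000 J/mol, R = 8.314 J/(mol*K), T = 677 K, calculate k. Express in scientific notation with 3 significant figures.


k = A * exp(-Ea/(R*T))
k = 1e+12 * exp(-40000 / (8.314 * 677))
k = 1e+12 * exp(-7.106591)
k = 8.20e+08


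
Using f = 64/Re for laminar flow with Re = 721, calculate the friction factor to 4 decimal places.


f = 64 / Re
f = 64 / 721
f = 0.0888


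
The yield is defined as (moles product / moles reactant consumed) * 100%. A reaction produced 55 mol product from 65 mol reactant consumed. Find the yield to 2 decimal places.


Yield = (moles product / moles consumed) * 100%
Yield = (55 / 65) * 100
Yield = 0.8462 * 100
Yield = 84.62%


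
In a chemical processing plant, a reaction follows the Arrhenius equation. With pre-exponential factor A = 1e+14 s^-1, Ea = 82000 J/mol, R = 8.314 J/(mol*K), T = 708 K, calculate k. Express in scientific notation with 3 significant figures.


k = A * exp(-Ea/(R*T))
k = 1e+14 * exp(-82000 / (8.314 * 708))
k = 1e+14 * exp(-13.930624)
k = 8.91e+07


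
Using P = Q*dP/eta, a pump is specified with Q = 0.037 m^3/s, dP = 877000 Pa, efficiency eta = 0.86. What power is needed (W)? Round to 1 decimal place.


P = Q * dP / eta
P = 0.037 * 877000 / 0.86
P = 32449.0 / 0.86
P = 37731.4 W


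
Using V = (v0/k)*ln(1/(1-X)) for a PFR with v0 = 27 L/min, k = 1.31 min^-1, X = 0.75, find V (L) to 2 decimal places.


V = (v0/k) * ln(1/(1-X))
V = (27/1.31) * ln(1/(1-0.75))
V = 20.610687 * ln(4.0)
V = 20.610687 * 1.386294
V = 28.57 L


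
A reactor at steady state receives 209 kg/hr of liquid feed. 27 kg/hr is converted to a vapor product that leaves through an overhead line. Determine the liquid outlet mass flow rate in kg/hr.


Steady-state mass balance on the main outlet: F_out = F_in - F_removed
F_out = 209 - 27
F_out = 182 kg/hr


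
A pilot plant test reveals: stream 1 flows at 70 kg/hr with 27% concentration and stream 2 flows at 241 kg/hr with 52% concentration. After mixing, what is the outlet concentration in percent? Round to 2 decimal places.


Mass balance on solute: F1*x1 + F2*x2 = F3*x3
F3 = F1 + F2 = 70 + 241 = 311 kg/hr
x3 = (F1*x1 + F2*x2)/F3
x3 = (70*0.27 + 241*0.52) / 311
x3 = 46.37%


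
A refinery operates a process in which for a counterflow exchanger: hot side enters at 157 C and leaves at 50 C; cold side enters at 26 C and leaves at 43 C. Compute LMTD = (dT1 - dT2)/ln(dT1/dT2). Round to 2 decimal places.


dT1 = Th_in - Tc_out = 157 - 43 = 114
dT2 = Th_out - Tc_in = 50 - 26 = 24
LMTD = (dT1 - dT2) / ln(dT1/dT2)
LMTD = (114 - 24) / ln(114/24)
LMTD = 57.76 K


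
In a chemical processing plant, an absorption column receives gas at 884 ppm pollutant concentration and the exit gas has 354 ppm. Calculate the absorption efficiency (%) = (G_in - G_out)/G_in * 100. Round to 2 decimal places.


Efficiency = (G_in - G_out) / G_in * 100%
Efficiency = (884 - 354) / 884 * 100
Efficiency = 530 / 884 * 100
Efficiency = 59.95%


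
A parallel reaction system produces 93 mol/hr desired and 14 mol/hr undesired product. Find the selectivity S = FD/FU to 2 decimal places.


S = desired product rate / undesired product rate
S = 93 / 14
S = 6.64


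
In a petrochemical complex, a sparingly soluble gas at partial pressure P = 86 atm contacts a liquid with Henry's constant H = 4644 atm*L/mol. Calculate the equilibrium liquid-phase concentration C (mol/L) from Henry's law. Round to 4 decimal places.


C = P / H
C = 86 / 4644
C = 0.0185 mol/L


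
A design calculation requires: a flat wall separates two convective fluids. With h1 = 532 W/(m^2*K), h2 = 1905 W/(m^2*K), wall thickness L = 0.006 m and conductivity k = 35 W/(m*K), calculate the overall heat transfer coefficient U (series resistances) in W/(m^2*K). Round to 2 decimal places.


1/U = 1/h1 + L/k + 1/h2
1/U = 1/532 + 0.006/35 + 1/1905
1/U = 0.0018796992 + 0.0001714286 + 0.0005249344
1/U = 0.0025760622
U = 388.19 W/(m^2*K)


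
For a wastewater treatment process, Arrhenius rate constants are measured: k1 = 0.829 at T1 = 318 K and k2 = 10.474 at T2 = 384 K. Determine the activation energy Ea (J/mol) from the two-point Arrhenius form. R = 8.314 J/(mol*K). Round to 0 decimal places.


Ea = R * ln(k2/k1) / (1/T1 - 1/T2)
ln(k2/k1) = ln(10.474/0.829) = 2.5364311
1/T1 - 1/T2 = 1/318 - 1/384 = 0.000540487421
Ea = 8.314 * 2.5364311 / 0.000540487421
Ea = 39016 J/mol


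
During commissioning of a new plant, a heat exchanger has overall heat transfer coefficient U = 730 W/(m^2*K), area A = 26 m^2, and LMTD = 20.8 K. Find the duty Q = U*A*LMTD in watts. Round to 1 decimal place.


Q = U * A * LMTD
Q = 730 * 26 * 20.8
Q = 394784.0 W


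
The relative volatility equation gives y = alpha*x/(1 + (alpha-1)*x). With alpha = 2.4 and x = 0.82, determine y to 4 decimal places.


y = alpha*x / (1 + (alpha-1)*x)
y = 2.4*0.82 / (1 + (2.4-1)*0.82)
y = 1.968 / (1 + 1.148)
y = 1.968 / 2.148
y = 0.9162


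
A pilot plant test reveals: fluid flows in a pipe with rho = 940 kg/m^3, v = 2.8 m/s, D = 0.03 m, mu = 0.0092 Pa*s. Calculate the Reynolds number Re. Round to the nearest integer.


Re = rho * v * D / mu
Re = 940 * 2.8 * 0.03 / 0.0092
Re = 78.96 / 0.0092
Re = 8583


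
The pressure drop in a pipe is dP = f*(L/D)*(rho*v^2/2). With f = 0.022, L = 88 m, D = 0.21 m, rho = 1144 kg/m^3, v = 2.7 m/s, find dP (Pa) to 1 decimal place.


dP = f * (L/D) * (rho*v^2/2)
dP = 0.022 * (88/0.21) * (1144*2.7^2/2)
L/D = 419.04761905
rho*v^2/2 = 1144*7.29/2 = 4169.88
dP = 0.022 * 419.04761905 * 4169.88
dP = 38442.3 Pa


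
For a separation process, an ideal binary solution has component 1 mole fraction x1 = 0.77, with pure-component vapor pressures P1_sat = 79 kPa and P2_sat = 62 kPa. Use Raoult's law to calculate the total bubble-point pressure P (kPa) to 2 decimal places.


P = x1*P1_sat + x2*P2_sat
x2 = 1 - x1 = 1 - 0.77 = 0.23
P = 0.77*79 + 0.23*62
P = 60.83 + 14.26
P = 75.09 kPa


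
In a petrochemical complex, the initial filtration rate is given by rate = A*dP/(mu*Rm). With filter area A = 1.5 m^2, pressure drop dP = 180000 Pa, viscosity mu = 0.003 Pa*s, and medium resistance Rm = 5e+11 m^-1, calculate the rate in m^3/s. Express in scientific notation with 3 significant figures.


rate = A * dP / (mu * Rm)
rate = 1.5 * 180000 / (0.003 * 5e+11)
rate = 270000.0 / 1.500e+09
rate = 1.80e-04 m^3/s


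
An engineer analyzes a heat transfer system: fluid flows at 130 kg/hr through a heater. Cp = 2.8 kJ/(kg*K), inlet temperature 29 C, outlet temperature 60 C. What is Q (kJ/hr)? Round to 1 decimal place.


Q = m_dot * Cp * (T2 - T1)
Q = 130 * 2.8 * (60 - 29)
Q = 130 * 2.8 * 31
Q = 11284.0 kJ/hr


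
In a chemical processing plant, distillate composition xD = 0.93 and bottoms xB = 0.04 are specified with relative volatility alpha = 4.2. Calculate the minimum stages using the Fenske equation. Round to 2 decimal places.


N_min = ln((xD*(1-xB))/(xB*(1-xD))) / ln(alpha)
Numerator inside ln: 0.8928 / 0.0028 = 318.857143
ln(318.857143) = 5.764743
ln(alpha) = ln(4.2) = 1.435085
N_min = 5.764743 / 1.435085 = 4.02


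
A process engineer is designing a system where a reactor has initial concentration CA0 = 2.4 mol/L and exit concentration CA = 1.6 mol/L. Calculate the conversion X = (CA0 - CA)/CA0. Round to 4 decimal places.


X = (CA0 - CA) / CA0
X = (2.4 - 1.6) / 2.4
X = 0.8 / 2.4
X = 0.3333


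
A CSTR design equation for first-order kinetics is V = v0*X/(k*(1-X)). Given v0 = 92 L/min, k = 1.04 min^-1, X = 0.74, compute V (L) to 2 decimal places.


V = v0 * X / (k * (1 - X))
V = 92 * 0.74 / (1.04 * (1 - 0.74))
V = 68.08 / (1.04 * 0.26)
V = 68.08 / 0.2704
V = 251.78 L


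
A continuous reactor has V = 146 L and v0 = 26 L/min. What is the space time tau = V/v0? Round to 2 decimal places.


tau = V / v0
tau = 146 / 26
tau = 5.62 min


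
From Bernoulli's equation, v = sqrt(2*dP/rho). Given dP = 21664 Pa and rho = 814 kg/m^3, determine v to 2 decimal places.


v = sqrt(2*dP/rho)
v = sqrt(2*21664/814)
v = sqrt(53.228501)
v = 7.30 m/s


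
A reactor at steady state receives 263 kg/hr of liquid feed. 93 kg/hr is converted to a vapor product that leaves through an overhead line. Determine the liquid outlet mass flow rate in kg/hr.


Steady-state mass balance on the main outlet: F_out = F_in - F_removed
F_out = 263 - 93
F_out = 170 kg/hr


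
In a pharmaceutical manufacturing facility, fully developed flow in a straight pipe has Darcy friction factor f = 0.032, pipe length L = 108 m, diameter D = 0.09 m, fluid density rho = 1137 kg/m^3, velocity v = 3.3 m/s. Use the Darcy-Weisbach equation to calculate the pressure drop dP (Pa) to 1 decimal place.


dP = f * (L/D) * (rho*v^2/2)
dP = 0.032 * (108/0.09) * (1137*3.3^2/2)
L/D = 1200.0
rho*v^2/2 = 1137*10.89/2 = 6190.965
dP = 0.032 * 1200.0 * 6190.965
dP = 237733.1 Pa


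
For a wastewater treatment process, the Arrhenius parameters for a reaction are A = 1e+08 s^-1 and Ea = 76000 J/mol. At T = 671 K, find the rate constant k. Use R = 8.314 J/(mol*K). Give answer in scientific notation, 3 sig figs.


k = A * exp(-Ea/(R*T))
k = 1e+08 * exp(-76000 / (8.314 * 671))
k = 1e+08 * exp(-13.62326)
k = 1.21e+02


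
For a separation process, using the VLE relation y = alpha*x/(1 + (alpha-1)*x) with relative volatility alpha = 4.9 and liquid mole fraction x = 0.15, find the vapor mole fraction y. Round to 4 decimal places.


y = alpha*x / (1 + (alpha-1)*x)
y = 4.9*0.15 / (1 + (4.9-1)*0.15)
y = 0.735 / (1 + 0.585)
y = 0.735 / 1.585
y = 0.4637


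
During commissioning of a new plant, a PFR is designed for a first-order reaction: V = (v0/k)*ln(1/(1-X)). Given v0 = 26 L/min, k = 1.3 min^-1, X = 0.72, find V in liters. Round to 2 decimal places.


V = (v0/k) * ln(1/(1-X))
V = (26/1.3) * ln(1/(1-0.72))
V = 20.0 * ln(3.571429)
V = 20.0 * 1.272966
V = 25.46 L


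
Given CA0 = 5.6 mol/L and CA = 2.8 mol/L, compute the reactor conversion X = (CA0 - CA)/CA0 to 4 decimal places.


X = (CA0 - CA) / CA0
X = (5.6 - 2.8) / 5.6
X = 2.8 / 5.6
X = 0.5000


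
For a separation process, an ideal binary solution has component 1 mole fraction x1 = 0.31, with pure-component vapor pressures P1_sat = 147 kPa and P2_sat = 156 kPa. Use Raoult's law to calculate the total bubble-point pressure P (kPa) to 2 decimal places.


P = x1*P1_sat + x2*P2_sat
x2 = 1 - x1 = 1 - 0.31 = 0.69
P = 0.31*147 + 0.69*156
P = 45.57 + 107.64
P = 153.21 kPa


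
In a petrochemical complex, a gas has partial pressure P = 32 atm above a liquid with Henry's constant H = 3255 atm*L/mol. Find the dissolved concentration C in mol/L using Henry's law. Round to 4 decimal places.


C = P / H
C = 32 / 3255
C = 0.0098 mol/L


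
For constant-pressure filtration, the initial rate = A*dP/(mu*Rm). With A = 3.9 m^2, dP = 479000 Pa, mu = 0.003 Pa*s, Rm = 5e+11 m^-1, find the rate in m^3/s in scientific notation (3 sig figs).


rate = A * dP / (mu * Rm)
rate = 3.9 * 479000 / (0.003 * 5e+11)
rate = 1868100.0 / 1.500e+09
rate = 1.25e-03 m^3/s


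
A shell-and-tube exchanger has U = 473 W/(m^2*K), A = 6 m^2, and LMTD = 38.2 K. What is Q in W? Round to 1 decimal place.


Q = U * A * LMTD
Q = 473 * 6 * 38.2
Q = 108411.6 W


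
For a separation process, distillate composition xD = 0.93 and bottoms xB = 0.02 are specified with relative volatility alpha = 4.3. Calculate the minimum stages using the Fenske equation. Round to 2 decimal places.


N_min = ln((xD*(1-xB))/(xB*(1-xD))) / ln(alpha)
Numerator inside ln: 0.9114 / 0.0014 = 651.0
ln(651.0) = 6.47851
ln(alpha) = ln(4.3) = 1.458615
N_min = 6.47851 / 1.458615 = 4.44


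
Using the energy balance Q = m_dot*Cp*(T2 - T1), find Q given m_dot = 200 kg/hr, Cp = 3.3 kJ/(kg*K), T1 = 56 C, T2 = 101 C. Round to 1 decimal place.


Q = m_dot * Cp * (T2 - T1)
Q = 200 * 3.3 * (101 - 56)
Q = 200 * 3.3 * 45
Q = 29700.0 kJ/hr


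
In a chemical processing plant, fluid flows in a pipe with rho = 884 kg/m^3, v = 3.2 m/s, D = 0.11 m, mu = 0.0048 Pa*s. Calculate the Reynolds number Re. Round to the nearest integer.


Re = rho * v * D / mu
Re = 884 * 3.2 * 0.11 / 0.0048
Re = 311.168 / 0.0048
Re = 64827


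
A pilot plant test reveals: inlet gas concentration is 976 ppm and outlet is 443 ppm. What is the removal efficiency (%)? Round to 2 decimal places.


Efficiency = (G_in - G_out) / G_in * 100%
Efficiency = (976 - 443) / 976 * 100
Efficiency = 533 / 976 * 100
Efficiency = 54.61%


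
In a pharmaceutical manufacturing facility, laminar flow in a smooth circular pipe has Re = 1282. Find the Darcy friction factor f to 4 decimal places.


f = 64 / Re
f = 64 / 1282
f = 0.0499


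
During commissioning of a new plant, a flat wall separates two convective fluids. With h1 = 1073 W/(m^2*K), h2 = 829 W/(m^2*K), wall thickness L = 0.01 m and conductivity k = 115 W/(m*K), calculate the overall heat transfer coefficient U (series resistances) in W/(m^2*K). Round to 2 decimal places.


1/U = 1/h1 + L/k + 1/h2
1/U = 1/1073 + 0.01/115 + 1/829
1/U = 0.0009319664 + 8.69565e-05 + 0.0012062726
1/U = 0.0022251955
U = 449.40 W/(m^2*K)


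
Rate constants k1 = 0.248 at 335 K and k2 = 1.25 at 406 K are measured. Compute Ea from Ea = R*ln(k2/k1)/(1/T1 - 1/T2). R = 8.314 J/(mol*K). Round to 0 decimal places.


Ea = R * ln(k2/k1) / (1/T1 - 1/T2)
ln(k2/k1) = ln(1.25/0.248) = 1.6174701
1/T1 - 1/T2 = 1/335 - 1/406 = 0.00052202044
Ea = 8.314 * 1.6174701 / 0.00052202044
Ea = 25761 J/mol


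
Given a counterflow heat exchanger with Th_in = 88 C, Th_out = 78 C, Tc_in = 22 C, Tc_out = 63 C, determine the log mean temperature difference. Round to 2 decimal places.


dT1 = Th_in - Tc_out = 88 - 63 = 25
dT2 = Th_out - Tc_in = 78 - 22 = 56
LMTD = (dT1 - dT2) / ln(dT1/dT2)
LMTD = (25 - 56) / ln(25/56)
LMTD = 38.44 K


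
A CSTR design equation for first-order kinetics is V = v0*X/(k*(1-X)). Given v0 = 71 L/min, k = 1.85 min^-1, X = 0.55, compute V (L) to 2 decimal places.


V = v0 * X / (k * (1 - X))
V = 71 * 0.55 / (1.85 * (1 - 0.55))
V = 39.05 / (1.85 * 0.45)
V = 39.05 / 0.8325
V = 46.91 L


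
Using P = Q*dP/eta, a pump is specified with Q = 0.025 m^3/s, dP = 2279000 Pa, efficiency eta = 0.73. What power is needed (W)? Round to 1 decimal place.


P = Q * dP / eta
P = 0.025 * 2279000 / 0.73
P = 56975.0 / 0.73
P = 78047.9 W


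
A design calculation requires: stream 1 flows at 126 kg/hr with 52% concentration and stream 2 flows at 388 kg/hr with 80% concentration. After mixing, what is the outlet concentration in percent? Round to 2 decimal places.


Mass balance on solute: F1*x1 + F2*x2 = F3*x3
F3 = F1 + F2 = 126 + 388 = 514 kg/hr
x3 = (F1*x1 + F2*x2)/F3
x3 = (126*0.52 + 388*0.8) / 514
x3 = 73.14%


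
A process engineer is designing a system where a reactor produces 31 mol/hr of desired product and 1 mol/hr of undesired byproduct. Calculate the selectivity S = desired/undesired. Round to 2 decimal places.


S = desired product rate / undesired product rate
S = 31 / 1
S = 31.00


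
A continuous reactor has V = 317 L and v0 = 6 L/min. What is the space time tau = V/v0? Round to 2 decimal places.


tau = V / v0
tau = 317 / 6
tau = 52.83 min


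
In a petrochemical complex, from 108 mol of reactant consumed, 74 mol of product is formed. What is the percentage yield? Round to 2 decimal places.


Yield = (moles product / moles consumed) * 100%
Yield = (74 / 108) * 100
Yield = 0.6852 * 100
Yield = 68.52%


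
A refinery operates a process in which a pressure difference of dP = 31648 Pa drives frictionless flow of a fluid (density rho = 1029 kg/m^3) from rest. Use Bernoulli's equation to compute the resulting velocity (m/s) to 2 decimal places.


v = sqrt(2*dP/rho)
v = sqrt(2*31648/1029)
v = sqrt(61.512148)
v = 7.84 m/s


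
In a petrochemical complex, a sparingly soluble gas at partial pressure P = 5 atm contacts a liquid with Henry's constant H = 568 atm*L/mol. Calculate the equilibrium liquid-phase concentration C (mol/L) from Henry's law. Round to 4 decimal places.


C = P / H
C = 5 / 568
C = 0.0088 mol/L
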